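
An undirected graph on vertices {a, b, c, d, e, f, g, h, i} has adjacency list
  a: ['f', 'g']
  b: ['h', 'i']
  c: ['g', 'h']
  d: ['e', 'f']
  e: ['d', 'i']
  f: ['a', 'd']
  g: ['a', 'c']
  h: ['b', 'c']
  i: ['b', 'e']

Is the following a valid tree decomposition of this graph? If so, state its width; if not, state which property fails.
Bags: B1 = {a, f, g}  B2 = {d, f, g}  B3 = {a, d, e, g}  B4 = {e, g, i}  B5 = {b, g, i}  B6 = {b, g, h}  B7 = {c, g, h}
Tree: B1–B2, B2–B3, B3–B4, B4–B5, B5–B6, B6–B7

No — bags containing vertex a are not connected in the tree.

A tree decomposition must satisfy three properties: every vertex lies in some bag; for every edge, both endpoints lie together in some bag; and for every vertex, the bags containing it form a connected subtree. Here bags containing vertex a are not connected in the tree, so the decomposition is invalid.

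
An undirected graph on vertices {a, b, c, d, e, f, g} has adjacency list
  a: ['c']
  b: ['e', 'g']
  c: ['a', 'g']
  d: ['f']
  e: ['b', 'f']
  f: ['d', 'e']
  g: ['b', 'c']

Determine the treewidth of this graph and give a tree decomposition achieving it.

Each bag holds 2 vertices, so the decomposition has width 1, which upper-bounds the treewidth. G has an edge, so its treewidth is at least 1. Hence tw(G) = 1 exactly.

Treewidth 1.
Bags: B1 = {a, c}  B2 = {c, g}  B3 = {b, g}  B4 = {b, e}  B5 = {e, f}  B6 = {d, f}
Tree: B1–B2, B2–B3, B3–B4, B4–B5, B5–B6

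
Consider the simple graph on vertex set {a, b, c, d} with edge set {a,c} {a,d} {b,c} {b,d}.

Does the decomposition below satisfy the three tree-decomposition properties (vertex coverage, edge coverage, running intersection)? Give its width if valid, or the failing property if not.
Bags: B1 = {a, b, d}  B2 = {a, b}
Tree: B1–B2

A tree decomposition must satisfy three properties: every vertex lies in some bag; for every edge, both endpoints lie together in some bag; and for every vertex, the bags containing it form a connected subtree. Here vertex c appears in no bag, so the decomposition is invalid.

No — vertex c appears in no bag.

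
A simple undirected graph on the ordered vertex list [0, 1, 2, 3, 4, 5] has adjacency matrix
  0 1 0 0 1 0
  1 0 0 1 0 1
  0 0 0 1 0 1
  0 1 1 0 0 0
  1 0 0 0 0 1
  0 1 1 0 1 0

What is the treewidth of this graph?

A width-2 tree decomposition is:
Bags: B1 = {2, 3, 5}  B2 = {1, 3, 5}  B3 = {1, 4, 5}  B4 = {0, 1, 4}
Tree: B1–B2, B2–B3, B3–B4
Every bag has size at most 3, so the width is 3 − 1 = 2 and tw(G) ≤ 2. For the lower bound, G contains the cycle 2–3–1–5–2, so G is not a forest; only forests have treewidth ≤ 1, hence tw(G) ≥ 2. The upper and lower bounds meet at 2, so that is the treewidth.

2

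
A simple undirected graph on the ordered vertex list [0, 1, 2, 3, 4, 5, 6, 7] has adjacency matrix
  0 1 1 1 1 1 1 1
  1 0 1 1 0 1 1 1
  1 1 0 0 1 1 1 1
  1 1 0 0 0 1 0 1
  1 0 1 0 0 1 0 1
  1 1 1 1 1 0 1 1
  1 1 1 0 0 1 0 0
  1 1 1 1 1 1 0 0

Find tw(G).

A width-4 tree decomposition is:
Bags: B1 = {0, 2, 4, 5, 7}  B2 = {0, 1, 2, 5, 7}  B3 = {0, 1, 2, 5, 6}  B4 = {0, 1, 3, 5, 7}
Tree: B1–B2, B2–B3, B2–B4
The largest bag has 5 vertices, giving width 4; this decomposition certifies tw(G) ≤ 4. For the lower bound, the 5 vertices {0, 1, 2, 5, 6} are pairwise adjacent, and any tree decomposition puts a clique entirely inside one bag — forcing width ≥ 4. Therefore the treewidth is 4.

4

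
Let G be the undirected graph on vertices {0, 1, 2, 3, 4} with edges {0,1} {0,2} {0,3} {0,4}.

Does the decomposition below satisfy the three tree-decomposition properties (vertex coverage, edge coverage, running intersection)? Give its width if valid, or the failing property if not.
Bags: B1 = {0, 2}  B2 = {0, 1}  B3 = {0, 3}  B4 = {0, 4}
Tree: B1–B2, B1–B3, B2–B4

Yes; width 1.

Checking the three conditions: (i) the bags cover all of {0, 1, 2, 3, 4}; (ii) for each edge, some bag contains both endpoints; (iii) the bags containing any fixed vertex form a subtree. All hold, so the decomposition is valid with width 2 − 1 = 1.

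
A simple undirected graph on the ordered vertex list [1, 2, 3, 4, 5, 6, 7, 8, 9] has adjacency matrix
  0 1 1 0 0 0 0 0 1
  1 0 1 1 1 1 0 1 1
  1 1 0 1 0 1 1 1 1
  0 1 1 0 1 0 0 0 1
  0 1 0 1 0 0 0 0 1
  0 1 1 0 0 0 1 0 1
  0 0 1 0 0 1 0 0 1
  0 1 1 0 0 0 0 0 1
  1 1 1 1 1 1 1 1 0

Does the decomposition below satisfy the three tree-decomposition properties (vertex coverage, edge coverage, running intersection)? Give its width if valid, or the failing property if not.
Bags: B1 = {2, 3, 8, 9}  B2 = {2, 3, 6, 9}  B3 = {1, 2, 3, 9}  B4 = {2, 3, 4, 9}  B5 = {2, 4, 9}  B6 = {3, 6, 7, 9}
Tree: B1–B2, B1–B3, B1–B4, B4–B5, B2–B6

A tree decomposition must satisfy three properties: every vertex lies in some bag; for every edge, both endpoints lie together in some bag; and for every vertex, the bags containing it form a connected subtree. Here vertex 5 appears in no bag, so the decomposition is invalid.

No — vertex 5 appears in no bag.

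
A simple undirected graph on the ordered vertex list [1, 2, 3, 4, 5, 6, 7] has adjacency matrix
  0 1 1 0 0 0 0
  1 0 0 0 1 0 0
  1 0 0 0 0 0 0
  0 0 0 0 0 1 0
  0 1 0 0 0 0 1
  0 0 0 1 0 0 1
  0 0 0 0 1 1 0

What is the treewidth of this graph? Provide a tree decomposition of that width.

Each bag holds 2 vertices, so the decomposition has width 1, which upper-bounds the treewidth. G has an edge, so its treewidth is at least 1. The upper and lower bounds meet at 1, so that is the treewidth.

Treewidth 1.
Bags: B1 = {4, 6}  B2 = {6, 7}  B3 = {5, 7}  B4 = {2, 5}  B5 = {1, 2}  B6 = {1, 3}
Tree: B1–B2, B2–B3, B3–B4, B4–B5, B5–B6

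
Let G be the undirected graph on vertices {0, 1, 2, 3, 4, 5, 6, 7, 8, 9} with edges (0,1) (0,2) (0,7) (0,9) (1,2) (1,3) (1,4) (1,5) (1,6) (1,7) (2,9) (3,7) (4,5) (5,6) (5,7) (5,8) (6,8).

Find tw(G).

A width-2 tree decomposition is:
Bags: B1 = {1, 4, 5}  B2 = {1, 5, 6}  B3 = {1, 5, 7}  B4 = {0, 1, 7}  B5 = {0, 1, 2}  B6 = {0, 2, 9}  B7 = {5, 6, 8}  B8 = {1, 3, 7}
Tree: B1–B2, B2–B3, B3–B4, B4–B5, B5–B6, B2–B7, B3–B8
The largest bag has 3 vertices, giving width 2; this decomposition certifies tw(G) ≤ 2. For the lower bound, the 3 vertices {5, 6, 8} are pairwise adjacent, and any tree decomposition puts a clique entirely inside one bag — forcing width ≥ 2. Combining the bounds, tw(G) = 2.

2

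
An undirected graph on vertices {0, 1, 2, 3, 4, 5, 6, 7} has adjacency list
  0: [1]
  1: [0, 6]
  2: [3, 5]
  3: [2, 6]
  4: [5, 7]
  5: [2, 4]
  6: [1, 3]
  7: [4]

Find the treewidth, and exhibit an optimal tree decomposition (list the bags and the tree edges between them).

Each bag holds 2 vertices, so the decomposition has width 1, which upper-bounds the treewidth. G has an edge, so its treewidth is at least 1. The upper and lower bounds meet at 1, so that is the treewidth.

Treewidth 1.
Bags: B1 = {4, 7}  B2 = {4, 5}  B3 = {2, 5}  B4 = {2, 3}  B5 = {3, 6}  B6 = {1, 6}  B7 = {0, 1}
Tree: B1–B2, B2–B3, B3–B4, B4–B5, B5–B6, B6–B7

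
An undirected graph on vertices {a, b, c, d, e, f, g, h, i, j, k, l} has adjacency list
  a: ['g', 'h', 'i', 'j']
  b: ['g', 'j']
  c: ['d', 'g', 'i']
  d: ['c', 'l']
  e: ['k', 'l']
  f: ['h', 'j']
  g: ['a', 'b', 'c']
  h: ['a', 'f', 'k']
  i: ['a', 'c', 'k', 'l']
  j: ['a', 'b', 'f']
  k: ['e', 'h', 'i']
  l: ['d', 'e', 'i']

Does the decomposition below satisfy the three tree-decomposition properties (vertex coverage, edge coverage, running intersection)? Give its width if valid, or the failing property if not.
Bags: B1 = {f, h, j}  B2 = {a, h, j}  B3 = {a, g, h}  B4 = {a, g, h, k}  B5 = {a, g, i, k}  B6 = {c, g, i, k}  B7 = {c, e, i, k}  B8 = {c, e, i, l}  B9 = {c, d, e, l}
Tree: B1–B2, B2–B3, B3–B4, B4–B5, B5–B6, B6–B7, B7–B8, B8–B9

A tree decomposition must satisfy three properties: every vertex lies in some bag; for every edge, both endpoints lie together in some bag; and for every vertex, the bags containing it form a connected subtree. Here vertex b appears in no bag, so the decomposition is invalid.

No — vertex b appears in no bag.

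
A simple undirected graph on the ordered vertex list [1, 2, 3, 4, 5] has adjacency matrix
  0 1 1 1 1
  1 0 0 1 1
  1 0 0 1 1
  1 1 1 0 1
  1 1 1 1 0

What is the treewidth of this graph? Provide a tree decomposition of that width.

Every bag has size at most 4, so the width is 4 − 1 = 3 and tw(G) ≤ 3. On the other hand G contains the 4-clique {1, 2, 4, 5}. A clique must lie in a single bag of any decomposition, so no decomposition can have width below 3. Combining the bounds, tw(G) = 3.

Treewidth 3.
One optimal decomposition is:
Bags: B1 = {1, 2, 4, 5}  B2 = {1, 3, 4, 5}
Tree: B1–B2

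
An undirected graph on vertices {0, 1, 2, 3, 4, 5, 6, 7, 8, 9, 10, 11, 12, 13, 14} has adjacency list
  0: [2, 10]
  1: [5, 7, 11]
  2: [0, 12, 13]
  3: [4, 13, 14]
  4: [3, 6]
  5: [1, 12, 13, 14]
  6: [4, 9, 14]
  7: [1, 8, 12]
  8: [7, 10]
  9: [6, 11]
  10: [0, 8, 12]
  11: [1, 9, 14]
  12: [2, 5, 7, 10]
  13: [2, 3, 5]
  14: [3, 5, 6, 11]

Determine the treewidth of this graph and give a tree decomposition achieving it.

Every bag has size at most 4, so the width is 4 − 1 = 3 and tw(G) ≤ 3. For the lower bound: the 4 vertex sets {4,6,9}, {3}, {14}, {1,5,11,13} are disjoint, each induces a connected subgraph, and every pair is joined by at least one edge of G. Contracting each set to a single vertex therefore yields K_{4} as a minor, and since treewidth is minor-monotone, tw(G) ≥ tw(K_{4}) = 3. Combining the bounds, tw(G) = 3.

Treewidth 3.
Bags: B1 = {3, 4, 6, 9}  B2 = {3, 6, 9, 14}  B3 = {3, 9, 11, 14}  B4 = {3, 11, 13, 14}  B5 = {5, 11, 13, 14}  B6 = {1, 5, 11, 13}  B7 = {1, 2, 5, 13}  B8 = {1, 2, 5, 12}  B9 = {1, 2, 7, 12}  B10 = {0, 2, 7, 12}  B11 = {0, 7, 10, 12}  B12 = {0, 7, 8, 10}
Tree: B1–B2, B2–B3, B3–B4, B4–B5, B5–B6, B6–B7, B7–B8, B8–B9, B9–B10, B10–B11, B11–B12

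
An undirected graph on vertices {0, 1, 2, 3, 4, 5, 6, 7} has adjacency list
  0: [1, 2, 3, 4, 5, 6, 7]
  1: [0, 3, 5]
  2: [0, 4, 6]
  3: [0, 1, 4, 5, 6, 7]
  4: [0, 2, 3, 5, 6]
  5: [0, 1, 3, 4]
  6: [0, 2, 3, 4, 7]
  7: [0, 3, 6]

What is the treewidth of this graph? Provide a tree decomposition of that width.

The largest bag has 4 vertices, giving width 3; this decomposition certifies tw(G) ≤ 3. For the lower bound, the 4 vertices {0, 2, 4, 6} are pairwise adjacent, and any tree decomposition puts a clique entirely inside one bag — forcing width ≥ 3. Combining the bounds, tw(G) = 3.

Treewidth 3.
One optimal decomposition is:
Bags: B1 = {0, 3, 4, 5}  B2 = {0, 1, 3, 5}  B3 = {0, 3, 4, 6}  B4 = {0, 2, 4, 6}  B5 = {0, 3, 6, 7}
Tree: B1–B2, B1–B3, B3–B4, B3–B5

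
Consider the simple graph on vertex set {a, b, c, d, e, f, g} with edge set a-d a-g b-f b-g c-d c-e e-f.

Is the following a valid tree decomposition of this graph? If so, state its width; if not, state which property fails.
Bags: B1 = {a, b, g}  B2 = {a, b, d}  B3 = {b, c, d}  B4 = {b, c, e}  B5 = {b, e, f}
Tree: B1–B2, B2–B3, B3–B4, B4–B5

Yes; width 2.

Vertex coverage: the bags together contain {a, b, c, d, e, f, g}, the full vertex set. Edge coverage: each edge of G has both endpoints in at least one bag. Running intersection: for every vertex, the bags containing it form a connected subtree. All three properties hold, so this is a valid tree decomposition of width max|bag| − 1 = 2, and hence tw(G) ≤ 2.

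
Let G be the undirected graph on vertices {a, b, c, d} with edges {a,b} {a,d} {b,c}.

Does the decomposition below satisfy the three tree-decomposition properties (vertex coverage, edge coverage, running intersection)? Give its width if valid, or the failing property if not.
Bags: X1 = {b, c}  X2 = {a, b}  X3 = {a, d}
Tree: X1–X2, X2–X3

Every vertex of G appears in some bag (union = {a, b, c, d}); every edge is covered by a bag; and for each vertex v the set of bags containing v is connected in the bag tree. The decomposition is therefore valid. The largest bag has 2 vertices, so the width is 1.

Yes; width 1.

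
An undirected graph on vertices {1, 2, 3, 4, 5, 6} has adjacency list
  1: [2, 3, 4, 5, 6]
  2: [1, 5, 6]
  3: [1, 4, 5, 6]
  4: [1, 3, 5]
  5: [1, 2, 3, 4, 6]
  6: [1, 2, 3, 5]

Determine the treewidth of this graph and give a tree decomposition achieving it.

Treewidth 3.
One such decomposition:
Bags: B1 = {1, 3, 5, 6}  B2 = {1, 2, 5, 6}  B3 = {1, 3, 4, 5}
Tree: B1–B2, B1–B3

Every bag has size at most 4, so the width is 4 − 1 = 3 and tw(G) ≤ 3. For the lower bound, the 4 vertices {1, 2, 5, 6} are pairwise adjacent, and any tree decomposition puts a clique entirely inside one bag — forcing width ≥ 3. The upper and lower bounds meet at 3, so that is the treewidth.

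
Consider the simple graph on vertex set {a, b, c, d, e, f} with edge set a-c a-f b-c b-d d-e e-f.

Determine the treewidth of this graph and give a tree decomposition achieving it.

Every bag has size at most 3, so the width is 3 − 1 = 2 and tw(G) ≤ 2. For the lower bound, G contains the cycle a–f–e–d–b–c–a, so G is not a forest; only forests have treewidth ≤ 1, hence tw(G) ≥ 2. The upper and lower bounds meet at 2, so that is the treewidth.

Treewidth 2.
One optimal decomposition is:
Bags: B1 = {a, e, f}  B2 = {a, d, e}  B3 = {a, b, d}  B4 = {a, b, c}
Tree: B1–B2, B2–B3, B3–B4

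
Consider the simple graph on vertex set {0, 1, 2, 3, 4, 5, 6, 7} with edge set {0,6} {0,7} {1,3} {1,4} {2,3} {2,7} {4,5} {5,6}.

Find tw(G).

2

A width-2 tree decomposition is:
Bags: B1 = {0, 5, 6}  B2 = {0, 4, 5}  B3 = {0, 1, 4}  B4 = {0, 1, 3}  B5 = {0, 2, 3}  B6 = {0, 2, 7}
Tree: B1–B2, B2–B3, B3–B4, B4–B5, B5–B6
Every bag has size at most 3, so the width is 3 − 1 = 2 and tw(G) ≤ 2. Since 0–6–5–4–1–3–2–7–0 is a cycle in G, G is not acyclic. Forests are exactly the graphs of treewidth ≤ 1, so tw(G) ≥ 2. Therefore the treewidth is 2.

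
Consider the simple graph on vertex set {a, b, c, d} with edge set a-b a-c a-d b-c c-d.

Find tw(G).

A width-2 tree decomposition is:
Bags: B1 = {a, c, d}  B2 = {a, b, c}
Tree: B1–B2
Every bag has size at most 3, so the width is 3 − 1 = 2 and tw(G) ≤ 2. Conversely, {a, c, d} is a clique of size 3, and the vertices of any clique must share a bag in every tree decomposition; so some bag has ≥ 3 vertices and tw(G) ≥ 2. The upper and lower bounds meet at 2, so that is the treewidth.

2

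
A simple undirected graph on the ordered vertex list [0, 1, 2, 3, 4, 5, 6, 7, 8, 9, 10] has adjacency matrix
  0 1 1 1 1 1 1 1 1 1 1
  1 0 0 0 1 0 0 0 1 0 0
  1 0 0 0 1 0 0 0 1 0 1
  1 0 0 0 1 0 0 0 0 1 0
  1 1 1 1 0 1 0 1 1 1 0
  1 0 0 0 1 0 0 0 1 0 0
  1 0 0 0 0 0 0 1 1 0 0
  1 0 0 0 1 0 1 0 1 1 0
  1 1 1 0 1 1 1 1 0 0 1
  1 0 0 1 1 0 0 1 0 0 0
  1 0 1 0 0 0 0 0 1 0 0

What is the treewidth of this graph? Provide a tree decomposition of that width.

Every bag has size at most 4, so the width is 4 − 1 = 3 and tw(G) ≤ 3. On the other hand G contains the 4-clique {0, 2, 8, 10}. A clique must lie in a single bag of any decomposition, so no decomposition can have width below 3. Therefore the treewidth is 3.

Treewidth 3.
Bags: B1 = {0, 4, 7, 9}  B2 = {0, 4, 7, 8}  B3 = {0, 6, 7, 8}  B4 = {0, 2, 4, 8}  B5 = {0, 1, 4, 8}  B6 = {0, 3, 4, 9}  B7 = {0, 4, 5, 8}  B8 = {0, 2, 8, 10}
Tree: B1–B2, B2–B3, B2–B4, B2–B5, B1–B6, B5–B7, B4–B8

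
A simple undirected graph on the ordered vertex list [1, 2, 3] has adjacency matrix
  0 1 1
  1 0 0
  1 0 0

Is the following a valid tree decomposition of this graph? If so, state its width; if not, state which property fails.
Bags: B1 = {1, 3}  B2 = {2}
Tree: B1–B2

No — edge (1,2) lies in no bag.

A tree decomposition must satisfy three properties: every vertex lies in some bag; for every edge, both endpoints lie together in some bag; and for every vertex, the bags containing it form a connected subtree. Here edge (1,2) lies in no bag, so the decomposition is invalid.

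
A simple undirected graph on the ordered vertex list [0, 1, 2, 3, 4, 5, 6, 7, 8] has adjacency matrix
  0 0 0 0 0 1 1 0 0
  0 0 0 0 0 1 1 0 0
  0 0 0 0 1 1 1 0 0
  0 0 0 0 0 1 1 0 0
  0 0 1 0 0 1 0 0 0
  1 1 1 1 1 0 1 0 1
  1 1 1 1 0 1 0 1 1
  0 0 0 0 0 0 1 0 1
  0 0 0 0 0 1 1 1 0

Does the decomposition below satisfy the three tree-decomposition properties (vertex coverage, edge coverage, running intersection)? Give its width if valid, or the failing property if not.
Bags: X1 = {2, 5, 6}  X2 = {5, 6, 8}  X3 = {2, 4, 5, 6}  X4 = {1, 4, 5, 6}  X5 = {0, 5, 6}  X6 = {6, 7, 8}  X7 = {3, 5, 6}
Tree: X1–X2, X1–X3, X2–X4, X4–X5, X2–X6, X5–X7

A tree decomposition must satisfy three properties: every vertex lies in some bag; for every edge, both endpoints lie together in some bag; and for every vertex, the bags containing it form a connected subtree. Here bags containing vertex 4 are not connected in the tree, so the decomposition is invalid.

No — bags containing vertex 4 are not connected in the tree.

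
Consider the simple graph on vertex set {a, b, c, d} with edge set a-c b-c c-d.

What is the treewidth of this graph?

1

A width-1 tree decomposition is:
Bags: B1 = {b, c}  B2 = {c, d}  B3 = {a, c}
Tree: B1–B2, B2–B3
Each bag holds 2 vertices, so the decomposition has width 1, which upper-bounds the treewidth. Since G has at least one edge (e.g. c–b), it is not an edgeless graph, so tw(G) ≥ 1. The upper and lower bounds meet at 1, so that is the treewidth.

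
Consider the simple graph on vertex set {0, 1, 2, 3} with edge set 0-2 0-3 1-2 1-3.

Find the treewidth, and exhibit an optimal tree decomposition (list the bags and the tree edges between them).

Treewidth 2.
Bags: B1 = {1, 2, 3}  B2 = {0, 2, 3}
Tree: B1–B2

Every bag has size at most 3, so the width is 3 − 1 = 2 and tw(G) ≤ 2. For the lower bound, G contains the cycle 2–1–3–0–2, so G is not a forest; only forests have treewidth ≤ 1, hence tw(G) ≥ 2. Hence tw(G) = 2 exactly.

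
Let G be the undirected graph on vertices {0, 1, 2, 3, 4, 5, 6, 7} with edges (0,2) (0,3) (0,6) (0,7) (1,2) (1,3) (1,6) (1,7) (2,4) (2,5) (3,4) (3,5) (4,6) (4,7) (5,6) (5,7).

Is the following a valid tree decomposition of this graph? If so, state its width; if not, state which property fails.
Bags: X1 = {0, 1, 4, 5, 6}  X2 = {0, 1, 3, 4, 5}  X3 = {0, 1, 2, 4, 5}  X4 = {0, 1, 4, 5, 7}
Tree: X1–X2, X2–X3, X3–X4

Checking the three conditions: (i) the bags cover all of {0, 1, 2, 3, 4, 5, 6, 7}; (ii) for each edge, some bag contains both endpoints; (iii) the bags containing any fixed vertex form a subtree. All hold, so the decomposition is valid with width 5 − 1 = 4.

Yes; width 4.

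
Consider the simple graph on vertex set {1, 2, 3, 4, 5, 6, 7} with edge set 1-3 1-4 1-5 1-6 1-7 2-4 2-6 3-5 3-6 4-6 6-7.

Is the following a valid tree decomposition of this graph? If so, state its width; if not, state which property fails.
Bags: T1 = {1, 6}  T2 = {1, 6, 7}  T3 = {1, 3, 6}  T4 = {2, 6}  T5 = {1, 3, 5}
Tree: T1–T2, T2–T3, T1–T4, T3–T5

A tree decomposition must satisfy three properties: every vertex lies in some bag; for every edge, both endpoints lie together in some bag; and for every vertex, the bags containing it form a connected subtree. Here vertex 4 appears in no bag, so the decomposition is invalid.

No — vertex 4 appears in no bag.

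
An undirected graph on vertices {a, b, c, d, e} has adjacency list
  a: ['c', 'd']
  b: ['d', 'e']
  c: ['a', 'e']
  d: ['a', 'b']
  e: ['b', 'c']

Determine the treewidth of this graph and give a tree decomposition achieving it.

Treewidth 2.
One optimal decomposition is:
Bags: B1 = {b, c, e}  B2 = {b, c, d}  B3 = {a, c, d}
Tree: B1–B2, B2–B3

Every bag has size at most 3, so the width is 3 − 1 = 2 and tw(G) ≤ 2. For the lower bound, G contains the cycle c–e–b–d–a–c, so G is not a forest; only forests have treewidth ≤ 1, hence tw(G) ≥ 2. Hence tw(G) = 2 exactly.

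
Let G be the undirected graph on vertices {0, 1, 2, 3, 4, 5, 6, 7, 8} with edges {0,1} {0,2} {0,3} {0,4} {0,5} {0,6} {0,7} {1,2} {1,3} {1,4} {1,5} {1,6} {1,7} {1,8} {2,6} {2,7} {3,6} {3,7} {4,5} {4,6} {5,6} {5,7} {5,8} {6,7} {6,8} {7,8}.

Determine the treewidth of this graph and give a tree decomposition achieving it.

Every bag has size at most 5, so the width is 5 − 1 = 4 and tw(G) ≤ 4. Conversely, {0, 1, 4, 5, 6} is a clique of size 5, and the vertices of any clique must share a bag in every tree decomposition; so some bag has ≥ 5 vertices and tw(G) ≥ 4. The upper and lower bounds meet at 4, so that is the treewidth.

Treewidth 4.
One such decomposition:
Bags: B1 = {0, 1, 3, 6, 7}  B2 = {0, 1, 5, 6, 7}  B3 = {0, 1, 2, 6, 7}  B4 = {1, 5, 6, 7, 8}  B5 = {0, 1, 4, 5, 6}
Tree: B1–B2, B1–B3, B2–B4, B2–B5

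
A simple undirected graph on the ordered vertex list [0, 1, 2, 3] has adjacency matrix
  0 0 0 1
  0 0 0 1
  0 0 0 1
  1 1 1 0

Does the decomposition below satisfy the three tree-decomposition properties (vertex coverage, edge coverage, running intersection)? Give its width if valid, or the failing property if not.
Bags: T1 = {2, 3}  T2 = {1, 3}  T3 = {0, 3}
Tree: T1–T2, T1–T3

Every vertex of G appears in some bag (union = {0, 1, 2, 3}); every edge is covered by a bag; and for each vertex v the set of bags containing v is connected in the bag tree. The decomposition is therefore valid. The largest bag has 2 vertices, so the width is 1.

Yes; width 1.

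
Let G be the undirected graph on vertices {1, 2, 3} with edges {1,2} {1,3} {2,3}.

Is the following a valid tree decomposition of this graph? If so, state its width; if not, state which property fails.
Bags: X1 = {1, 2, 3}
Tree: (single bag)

Yes; width 2.

Vertex coverage: the bags together contain {1, 2, 3}, the full vertex set. Edge coverage: each edge of G has both endpoints in at least one bag. Running intersection: for every vertex, the bags containing it form a connected subtree. All three properties hold, so this is a valid tree decomposition of width max|bag| − 1 = 2, and hence tw(G) ≤ 2.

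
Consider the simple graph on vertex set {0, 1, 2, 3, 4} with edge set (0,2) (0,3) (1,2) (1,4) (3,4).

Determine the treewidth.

2

A width-2 tree decomposition is:
Bags: B1 = {0, 3, 4}  B2 = {0, 2, 4}  B3 = {1, 2, 4}
Tree: B1–B2, B2–B3
Each bag holds 3 vertices, so the decomposition has width 2, which upper-bounds the treewidth. For the lower bound, G contains the cycle 4–3–0–2–1–4, so G is not a forest; only forests have treewidth ≤ 1, hence tw(G) ≥ 2. The upper and lower bounds meet at 2, so that is the treewidth.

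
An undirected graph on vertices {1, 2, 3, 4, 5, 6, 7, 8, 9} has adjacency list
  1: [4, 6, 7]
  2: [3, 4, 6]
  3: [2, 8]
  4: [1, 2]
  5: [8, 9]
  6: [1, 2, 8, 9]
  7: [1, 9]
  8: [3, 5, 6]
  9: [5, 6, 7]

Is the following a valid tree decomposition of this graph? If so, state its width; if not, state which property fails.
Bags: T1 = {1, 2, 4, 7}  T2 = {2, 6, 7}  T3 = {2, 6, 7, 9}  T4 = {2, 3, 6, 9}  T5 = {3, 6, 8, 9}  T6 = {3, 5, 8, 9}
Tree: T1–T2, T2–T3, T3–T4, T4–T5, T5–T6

A tree decomposition must satisfy three properties: every vertex lies in some bag; for every edge, both endpoints lie together in some bag; and for every vertex, the bags containing it form a connected subtree. Here edge (1,6) lies in no bag, so the decomposition is invalid.

No — edge (1,6) lies in no bag.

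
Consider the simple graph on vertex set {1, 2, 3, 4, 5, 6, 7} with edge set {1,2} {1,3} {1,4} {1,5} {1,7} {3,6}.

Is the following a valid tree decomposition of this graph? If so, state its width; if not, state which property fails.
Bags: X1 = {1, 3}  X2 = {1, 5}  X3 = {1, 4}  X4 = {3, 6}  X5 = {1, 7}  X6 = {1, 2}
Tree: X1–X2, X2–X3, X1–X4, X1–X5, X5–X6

Yes; width 1.

Checking the three conditions: (i) the bags cover all of {1, 2, 3, 4, 5, 6, 7}; (ii) for each edge, some bag contains both endpoints; (iii) the bags containing any fixed vertex form a subtree. All hold, so the decomposition is valid with width 2 − 1 = 1.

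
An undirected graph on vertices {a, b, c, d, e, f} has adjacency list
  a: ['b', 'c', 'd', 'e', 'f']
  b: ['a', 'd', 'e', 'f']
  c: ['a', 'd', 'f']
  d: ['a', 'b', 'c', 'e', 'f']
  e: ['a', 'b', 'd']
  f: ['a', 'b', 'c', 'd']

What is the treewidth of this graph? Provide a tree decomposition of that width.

The largest bag has 4 vertices, giving width 3; this decomposition certifies tw(G) ≤ 3. Conversely, {a, b, d, e} is a clique of size 4, and the vertices of any clique must share a bag in every tree decomposition; so some bag has ≥ 4 vertices and tw(G) ≥ 3. The upper and lower bounds meet at 3, so that is the treewidth.

Treewidth 3.
One optimal decomposition is:
Bags: B1 = {a, b, d, f}  B2 = {a, c, d, f}  B3 = {a, b, d, e}
Tree: B1–B2, B1–B3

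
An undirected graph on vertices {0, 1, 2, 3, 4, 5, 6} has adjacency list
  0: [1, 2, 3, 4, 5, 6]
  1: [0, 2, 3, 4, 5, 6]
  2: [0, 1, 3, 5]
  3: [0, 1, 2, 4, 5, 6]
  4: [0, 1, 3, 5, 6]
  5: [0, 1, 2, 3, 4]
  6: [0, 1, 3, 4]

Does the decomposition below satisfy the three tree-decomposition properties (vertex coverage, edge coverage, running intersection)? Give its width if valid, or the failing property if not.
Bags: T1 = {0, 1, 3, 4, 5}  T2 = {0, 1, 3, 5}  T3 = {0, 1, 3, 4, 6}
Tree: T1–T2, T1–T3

A tree decomposition must satisfy three properties: every vertex lies in some bag; for every edge, both endpoints lie together in some bag; and for every vertex, the bags containing it form a connected subtree. Here vertex 2 appears in no bag, so the decomposition is invalid.

No — vertex 2 appears in no bag.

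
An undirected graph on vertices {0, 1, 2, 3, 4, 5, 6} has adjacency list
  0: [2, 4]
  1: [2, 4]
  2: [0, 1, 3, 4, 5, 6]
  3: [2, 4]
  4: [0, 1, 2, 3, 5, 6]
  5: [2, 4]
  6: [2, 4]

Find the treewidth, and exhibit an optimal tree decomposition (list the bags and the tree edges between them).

Treewidth 2.
Bags: B1 = {2, 4, 5}  B2 = {2, 3, 4}  B3 = {0, 2, 4}  B4 = {2, 4, 6}  B5 = {1, 2, 4}
Tree: B1–B2, B1–B3, B1–B4, B3–B5

Every bag has size at most 3, so the width is 3 − 1 = 2 and tw(G) ≤ 2. On the other hand G contains the 3-clique {0, 2, 4}. A clique must lie in a single bag of any decomposition, so no decomposition can have width below 2. Hence tw(G) = 2 exactly.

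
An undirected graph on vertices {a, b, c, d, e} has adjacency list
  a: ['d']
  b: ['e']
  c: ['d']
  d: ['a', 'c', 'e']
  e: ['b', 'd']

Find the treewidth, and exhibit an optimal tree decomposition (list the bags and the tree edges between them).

Each bag holds 2 vertices, so the decomposition has width 1, which upper-bounds the treewidth. Any graph with an edge has treewidth ≥ 1, and G has the edge d–c. Combining the bounds, tw(G) = 1.

Treewidth 1.
Bags: B1 = {c, d}  B2 = {d, e}  B3 = {a, d}  B4 = {b, e}
Tree: B1–B2, B2–B3, B2–B4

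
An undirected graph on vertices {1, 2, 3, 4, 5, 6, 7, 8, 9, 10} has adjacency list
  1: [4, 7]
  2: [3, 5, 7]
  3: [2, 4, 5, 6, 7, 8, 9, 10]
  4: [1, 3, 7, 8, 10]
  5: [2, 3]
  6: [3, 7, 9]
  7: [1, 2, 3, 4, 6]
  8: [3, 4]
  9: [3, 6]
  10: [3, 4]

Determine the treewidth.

A width-2 tree decomposition is:
Bags: B1 = {3, 4, 7}  B2 = {3, 6, 7}  B3 = {3, 4, 8}  B4 = {2, 3, 7}  B5 = {3, 6, 9}  B6 = {2, 3, 5}  B7 = {3, 4, 10}  B8 = {1, 4, 7}
Tree: B1–B2, B1–B3, B2–B4, B2–B5, B4–B6, B3–B7, B1–B8
The largest bag has 3 vertices, giving width 2; this decomposition certifies tw(G) ≤ 2. For the lower bound, the 3 vertices {1, 4, 7} are pairwise adjacent, and any tree decomposition puts a clique entirely inside one bag — forcing width ≥ 2. Combining the bounds, tw(G) = 2.

2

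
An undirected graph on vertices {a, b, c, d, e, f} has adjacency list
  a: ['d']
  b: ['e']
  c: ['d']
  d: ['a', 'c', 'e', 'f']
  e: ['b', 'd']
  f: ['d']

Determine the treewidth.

A width-1 tree decomposition is:
Bags: B1 = {d, f}  B2 = {c, d}  B3 = {d, e}  B4 = {b, e}  B5 = {a, d}
Tree: B1–B2, B1–B3, B3–B4, B3–B5
The largest bag has 2 vertices, giving width 1; this decomposition certifies tw(G) ≤ 1. Since G has at least one edge (e.g. f–d), it is not an edgeless graph, so tw(G) ≥ 1. Hence tw(G) = 1 exactly.

1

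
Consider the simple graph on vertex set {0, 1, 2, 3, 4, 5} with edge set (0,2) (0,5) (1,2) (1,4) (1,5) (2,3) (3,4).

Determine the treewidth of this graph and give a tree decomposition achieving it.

Treewidth 2.
One such decomposition:
Bags: B1 = {0, 2, 5}  B2 = {1, 2, 5}  B3 = {1, 2, 3}  B4 = {1, 3, 4}
Tree: B1–B2, B2–B3, B3–B4

The largest bag has 3 vertices, giving width 2; this decomposition certifies tw(G) ≤ 2. For the lower bound, G contains the cycle 0–5–1–2–0, so G is not a forest; only forests have treewidth ≤ 1, hence tw(G) ≥ 2. Therefore the treewidth is 2.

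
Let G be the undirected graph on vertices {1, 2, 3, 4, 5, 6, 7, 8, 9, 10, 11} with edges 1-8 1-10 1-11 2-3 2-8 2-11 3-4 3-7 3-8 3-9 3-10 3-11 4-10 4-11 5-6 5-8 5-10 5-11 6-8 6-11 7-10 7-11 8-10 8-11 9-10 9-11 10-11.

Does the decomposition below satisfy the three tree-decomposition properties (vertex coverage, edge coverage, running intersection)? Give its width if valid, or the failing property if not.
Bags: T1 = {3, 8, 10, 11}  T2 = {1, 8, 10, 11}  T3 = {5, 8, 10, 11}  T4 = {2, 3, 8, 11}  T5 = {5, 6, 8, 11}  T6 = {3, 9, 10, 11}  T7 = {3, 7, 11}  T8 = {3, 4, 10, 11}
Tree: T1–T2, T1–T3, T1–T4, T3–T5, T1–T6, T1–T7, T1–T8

A tree decomposition must satisfy three properties: every vertex lies in some bag; for every edge, both endpoints lie together in some bag; and for every vertex, the bags containing it form a connected subtree. Here edge (10,7) lies in no bag, so the decomposition is invalid.

No — edge (10,7) lies in no bag.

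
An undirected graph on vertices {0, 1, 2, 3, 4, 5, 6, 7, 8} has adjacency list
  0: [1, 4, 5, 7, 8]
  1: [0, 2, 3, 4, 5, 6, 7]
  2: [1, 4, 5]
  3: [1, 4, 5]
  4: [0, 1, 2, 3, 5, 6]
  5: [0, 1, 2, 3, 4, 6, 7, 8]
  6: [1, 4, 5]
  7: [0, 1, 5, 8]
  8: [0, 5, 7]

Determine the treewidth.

3

A width-3 tree decomposition is:
Bags: B1 = {0, 1, 4, 5}  B2 = {1, 2, 4, 5}  B3 = {1, 3, 4, 5}  B4 = {0, 1, 5, 7}  B5 = {0, 5, 7, 8}  B6 = {1, 4, 5, 6}
Tree: B1–B2, B1–B3, B1–B4, B4–B5, B1–B6
The largest bag has 4 vertices, giving width 3; this decomposition certifies tw(G) ≤ 3. On the other hand G contains the 4-clique {0, 5, 7, 8}. A clique must lie in a single bag of any decomposition, so no decomposition can have width below 3. Combining the bounds, tw(G) = 3.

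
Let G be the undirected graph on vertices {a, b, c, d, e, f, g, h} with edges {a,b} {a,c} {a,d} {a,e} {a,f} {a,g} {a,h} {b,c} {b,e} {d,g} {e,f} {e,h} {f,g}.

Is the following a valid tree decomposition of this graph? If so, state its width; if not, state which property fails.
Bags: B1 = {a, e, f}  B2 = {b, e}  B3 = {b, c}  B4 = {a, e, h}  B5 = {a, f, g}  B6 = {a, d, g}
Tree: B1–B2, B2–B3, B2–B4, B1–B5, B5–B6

A tree decomposition must satisfy three properties: every vertex lies in some bag; for every edge, both endpoints lie together in some bag; and for every vertex, the bags containing it form a connected subtree. Here edge (a,b) lies in no bag, so the decomposition is invalid.

No — edge (a,b) lies in no bag.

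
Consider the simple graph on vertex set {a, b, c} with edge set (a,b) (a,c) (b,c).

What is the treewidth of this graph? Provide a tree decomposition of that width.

Treewidth 2.
One optimal decomposition is:
Bags: B1 = {a, b, c}
Tree: (single bag)

With just one bag of size 3, the width is 3 − 1 = 2, so tw(G) ≤ 2. On the other hand G contains the 3-clique {a, b, c}. A clique must lie in a single bag of any decomposition, so no decomposition can have width below 2. Combining the bounds, tw(G) = 2.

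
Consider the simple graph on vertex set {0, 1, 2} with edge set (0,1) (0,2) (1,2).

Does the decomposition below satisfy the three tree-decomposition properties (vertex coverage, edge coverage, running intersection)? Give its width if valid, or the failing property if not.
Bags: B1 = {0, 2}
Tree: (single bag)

No — vertex 1 appears in no bag.

A tree decomposition must satisfy three properties: every vertex lies in some bag; for every edge, both endpoints lie together in some bag; and for every vertex, the bags containing it form a connected subtree. Here vertex 1 appears in no bag, so the decomposition is invalid.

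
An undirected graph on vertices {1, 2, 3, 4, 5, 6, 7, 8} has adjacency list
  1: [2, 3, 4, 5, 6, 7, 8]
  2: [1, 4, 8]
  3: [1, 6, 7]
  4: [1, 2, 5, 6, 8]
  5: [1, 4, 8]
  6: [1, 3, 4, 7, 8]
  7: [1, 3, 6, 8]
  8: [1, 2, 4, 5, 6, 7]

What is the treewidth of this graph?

A width-3 tree decomposition is:
Bags: B1 = {1, 2, 4, 8}  B2 = {1, 4, 6, 8}  B3 = {1, 6, 7, 8}  B4 = {1, 4, 5, 8}  B5 = {1, 3, 6, 7}
Tree: B1–B2, B2–B3, B2–B4, B3–B5
Each bag holds 4 vertices, so the decomposition has width 3, which upper-bounds the treewidth. For the lower bound, the 4 vertices {1, 2, 4, 8} are pairwise adjacent, and any tree decomposition puts a clique entirely inside one bag — forcing width ≥ 3. Therefore the treewidth is 3.

3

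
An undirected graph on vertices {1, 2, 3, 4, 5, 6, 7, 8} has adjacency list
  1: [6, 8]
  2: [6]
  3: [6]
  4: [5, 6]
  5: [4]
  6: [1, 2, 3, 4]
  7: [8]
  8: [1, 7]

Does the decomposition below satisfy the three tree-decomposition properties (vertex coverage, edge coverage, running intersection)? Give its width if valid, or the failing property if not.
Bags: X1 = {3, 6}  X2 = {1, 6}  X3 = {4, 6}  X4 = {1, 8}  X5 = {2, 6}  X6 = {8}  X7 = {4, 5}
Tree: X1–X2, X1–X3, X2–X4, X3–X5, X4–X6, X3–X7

No — vertex 7 appears in no bag.

A tree decomposition must satisfy three properties: every vertex lies in some bag; for every edge, both endpoints lie together in some bag; and for every vertex, the bags containing it form a connected subtree. Here vertex 7 appears in no bag, so the decomposition is invalid.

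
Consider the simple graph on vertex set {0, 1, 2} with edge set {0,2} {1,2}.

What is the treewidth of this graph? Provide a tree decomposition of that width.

Every bag has size at most 2, so the width is 2 − 1 = 1 and tw(G) ≤ 1. G has an edge, so its treewidth is at least 1. The upper and lower bounds meet at 1, so that is the treewidth.

Treewidth 1.
Bags: B1 = {1, 2}  B2 = {0, 2}
Tree: B1–B2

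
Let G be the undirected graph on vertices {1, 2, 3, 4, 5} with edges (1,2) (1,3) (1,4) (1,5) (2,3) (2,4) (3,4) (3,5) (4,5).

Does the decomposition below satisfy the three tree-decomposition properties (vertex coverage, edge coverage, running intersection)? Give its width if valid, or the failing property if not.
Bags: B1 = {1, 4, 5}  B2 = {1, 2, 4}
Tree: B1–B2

No — vertex 3 appears in no bag.

A tree decomposition must satisfy three properties: every vertex lies in some bag; for every edge, both endpoints lie together in some bag; and for every vertex, the bags containing it form a connected subtree. Here vertex 3 appears in no bag, so the decomposition is invalid.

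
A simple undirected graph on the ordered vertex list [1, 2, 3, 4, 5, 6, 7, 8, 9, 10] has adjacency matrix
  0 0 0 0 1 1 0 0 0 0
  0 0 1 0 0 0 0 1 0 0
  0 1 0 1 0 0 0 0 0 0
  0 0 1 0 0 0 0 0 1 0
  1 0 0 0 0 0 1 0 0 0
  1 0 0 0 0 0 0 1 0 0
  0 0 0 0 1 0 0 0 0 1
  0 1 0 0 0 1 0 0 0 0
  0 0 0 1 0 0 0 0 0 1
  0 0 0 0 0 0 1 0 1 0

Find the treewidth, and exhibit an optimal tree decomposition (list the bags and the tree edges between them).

The largest bag has 3 vertices, giving width 2; this decomposition certifies tw(G) ≤ 2. For the lower bound, G contains the cycle 8–6–1–5–7–10–9–4–3–2–8, so G is not a forest; only forests have treewidth ≤ 1, hence tw(G) ≥ 2. The upper and lower bounds meet at 2, so that is the treewidth.

Treewidth 2.
One such decomposition:
Bags: B1 = {1, 6, 8}  B2 = {1, 5, 8}  B3 = {5, 7, 8}  B4 = {7, 8, 10}  B5 = {8, 9, 10}  B6 = {4, 8, 9}  B7 = {3, 4, 8}  B8 = {2, 3, 8}
Tree: B1–B2, B2–B3, B3–B4, B4–B5, B5–B6, B6–B7, B7–B8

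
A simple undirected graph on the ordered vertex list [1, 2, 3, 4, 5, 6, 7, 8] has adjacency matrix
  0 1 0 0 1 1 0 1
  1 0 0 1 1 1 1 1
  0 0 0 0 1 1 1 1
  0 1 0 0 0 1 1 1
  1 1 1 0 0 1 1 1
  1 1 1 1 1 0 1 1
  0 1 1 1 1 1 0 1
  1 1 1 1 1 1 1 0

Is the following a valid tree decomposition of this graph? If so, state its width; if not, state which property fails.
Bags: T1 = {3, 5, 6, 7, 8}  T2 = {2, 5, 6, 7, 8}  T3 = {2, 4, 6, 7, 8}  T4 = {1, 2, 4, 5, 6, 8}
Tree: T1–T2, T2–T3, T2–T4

No — bags containing vertex 4 are not connected in the tree.

A tree decomposition must satisfy three properties: every vertex lies in some bag; for every edge, both endpoints lie together in some bag; and for every vertex, the bags containing it form a connected subtree. Here bags containing vertex 4 are not connected in the tree, so the decomposition is invalid.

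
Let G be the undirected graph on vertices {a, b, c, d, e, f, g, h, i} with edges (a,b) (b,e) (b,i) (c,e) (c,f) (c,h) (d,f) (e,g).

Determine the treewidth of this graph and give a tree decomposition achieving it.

Treewidth 1.
One optimal decomposition is:
Bags: B1 = {c, h}  B2 = {c, e}  B3 = {b, e}  B4 = {c, f}  B5 = {e, g}  B6 = {b, i}  B7 = {d, f}  B8 = {a, b}
Tree: B1–B2, B2–B3, B1–B4, B2–B5, B3–B6, B4–B7, B6–B8

Each bag holds 2 vertices, so the decomposition has width 1, which upper-bounds the treewidth. G has an edge, so its treewidth is at least 1. Combining the bounds, tw(G) = 1.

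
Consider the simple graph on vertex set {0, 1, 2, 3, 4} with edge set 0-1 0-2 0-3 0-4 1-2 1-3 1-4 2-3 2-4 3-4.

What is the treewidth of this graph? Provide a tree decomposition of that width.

Treewidth 4.
Bags: B1 = {0, 1, 2, 3, 4}
Tree: (single bag)

With just one bag of size 5, the width is 5 − 1 = 4, so tw(G) ≤ 4. Conversely, {0, 1, 2, 3, 4} is a clique of size 5, and the vertices of any clique must share a bag in every tree decomposition; so some bag has ≥ 5 vertices and tw(G) ≥ 4. The upper and lower bounds meet at 4, so that is the treewidth.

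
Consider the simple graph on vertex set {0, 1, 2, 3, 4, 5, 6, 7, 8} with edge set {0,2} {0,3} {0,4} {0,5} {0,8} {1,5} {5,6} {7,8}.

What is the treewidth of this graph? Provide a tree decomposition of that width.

Each bag holds 2 vertices, so the decomposition has width 1, which upper-bounds the treewidth. Since G has at least one edge (e.g. 0–8), it is not an edgeless graph, so tw(G) ≥ 1. The upper and lower bounds meet at 1, so that is the treewidth.

Treewidth 1.
One such decomposition:
Bags: B1 = {0, 8}  B2 = {0, 2}  B3 = {7, 8}  B4 = {0, 4}  B5 = {0, 5}  B6 = {1, 5}  B7 = {5, 6}  B8 = {0, 3}
Tree: B1–B2, B1–B3, B1–B4, B2–B5, B5–B6, B6–B7, B2–B8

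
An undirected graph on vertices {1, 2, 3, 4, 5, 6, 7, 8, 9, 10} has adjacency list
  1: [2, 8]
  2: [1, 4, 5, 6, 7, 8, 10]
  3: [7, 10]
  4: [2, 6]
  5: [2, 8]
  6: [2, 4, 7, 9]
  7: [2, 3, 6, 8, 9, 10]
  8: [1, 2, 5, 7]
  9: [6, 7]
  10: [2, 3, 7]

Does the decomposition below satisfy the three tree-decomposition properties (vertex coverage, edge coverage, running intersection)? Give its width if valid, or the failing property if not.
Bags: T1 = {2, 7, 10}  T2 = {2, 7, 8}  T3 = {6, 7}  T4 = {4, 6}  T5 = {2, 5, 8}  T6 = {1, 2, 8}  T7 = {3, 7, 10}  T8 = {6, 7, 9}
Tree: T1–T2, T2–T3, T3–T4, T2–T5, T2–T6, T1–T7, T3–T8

A tree decomposition must satisfy three properties: every vertex lies in some bag; for every edge, both endpoints lie together in some bag; and for every vertex, the bags containing it form a connected subtree. Here edge (2,6) lies in no bag, so the decomposition is invalid.

No — edge (2,6) lies in no bag.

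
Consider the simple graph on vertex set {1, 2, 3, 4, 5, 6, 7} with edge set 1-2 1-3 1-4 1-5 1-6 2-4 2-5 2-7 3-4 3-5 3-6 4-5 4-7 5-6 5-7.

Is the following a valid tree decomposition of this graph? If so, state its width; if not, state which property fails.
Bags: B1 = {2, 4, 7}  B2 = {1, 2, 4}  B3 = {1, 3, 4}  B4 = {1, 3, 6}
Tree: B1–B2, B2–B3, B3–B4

A tree decomposition must satisfy three properties: every vertex lies in some bag; for every edge, both endpoints lie together in some bag; and for every vertex, the bags containing it form a connected subtree. Here vertex 5 appears in no bag, so the decomposition is invalid.

No — vertex 5 appears in no bag.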